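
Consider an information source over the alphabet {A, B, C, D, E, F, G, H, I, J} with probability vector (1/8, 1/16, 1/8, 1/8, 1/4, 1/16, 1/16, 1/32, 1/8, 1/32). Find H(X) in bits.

3.0625 bits

Each probability is a power of 1/2, so log₂(1/p) is an integer.
H = Σ p·log₂(1/p) = 1/8·3 + 1/16·4 + 1/8·3 + 1/8·3 + 1/4·2 + 1/16·4 + 1/16·4 + 1/32·5 + 1/8·3 + 1/32·5 = 3.0625 bits.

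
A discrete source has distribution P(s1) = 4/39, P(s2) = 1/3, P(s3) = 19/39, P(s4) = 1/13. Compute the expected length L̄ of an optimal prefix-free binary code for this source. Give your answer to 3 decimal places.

Repeatedly combine the two least-probable nodes; the expected code length is the sum of the merged weights.
merge 1/13 + 4/39 → 7/39
merge 7/39 + 1/3 → 20/39
merge 19/39 + 20/39 → 1
L = 7/39 + 20/39 + 1 = 22/13 ≈ 1.692 bits/symbol.

1.692 bits/symbol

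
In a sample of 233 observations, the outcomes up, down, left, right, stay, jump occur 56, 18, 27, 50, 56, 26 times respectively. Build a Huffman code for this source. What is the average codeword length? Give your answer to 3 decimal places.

Probabilities are the counts divided by 233.
Repeatedly combine the two least-probable nodes; the expected code length is the sum of the merged weights.
merge 18/233 + 26/233 → 44/233
merge 27/233 + 44/233 → 71/233
merge 50/233 + 56/233 → 106/233
merge 56/233 + 71/233 → 127/233
merge 106/233 + 127/233 → 1
L = 44/233 + 71/233 + 106/233 + 127/233 + 1 = 581/233 ≈ 2.494 bits/symbol.

2.494 bits/symbol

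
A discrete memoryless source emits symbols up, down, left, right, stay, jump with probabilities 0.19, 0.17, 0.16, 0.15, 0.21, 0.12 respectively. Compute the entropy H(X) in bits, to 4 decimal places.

H = −Σ pᵢ log₂ pᵢ.
−0.19·log₂(0.19) = 0.4552
−0.17·log₂(0.17) = 0.4346
−0.16·log₂(0.16) = 0.4230
−0.15·log₂(0.15) = 0.4105
−0.21·log₂(0.21) = 0.4728
−0.12·log₂(0.12) = 0.3671
Sum ≈ 2.5633 → 2.5633 bits.

2.5633 bits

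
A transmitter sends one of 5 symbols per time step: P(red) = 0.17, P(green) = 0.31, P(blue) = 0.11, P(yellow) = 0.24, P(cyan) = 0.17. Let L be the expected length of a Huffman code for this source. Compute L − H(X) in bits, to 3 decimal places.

0.043 bits

Entropy H = −Σ p log₂ p ≈ 2.2374 bits.
Huffman merges: 11/100+17/100→7/25; 17/100+6/25→41/100; 7/25+31/100→59/100; 41/100+59/100→1. L = 57/25 ≈ 2.2800.
L − H = 2.2800 − 2.2374 = 0.043 bits.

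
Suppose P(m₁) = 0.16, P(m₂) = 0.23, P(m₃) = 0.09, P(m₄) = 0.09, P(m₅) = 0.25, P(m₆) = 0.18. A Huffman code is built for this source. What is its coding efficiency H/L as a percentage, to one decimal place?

98.5%

Entropy H = −Σ p log₂ p ≈ 2.4813 bits.
Huffman merges: 9/100+9/100→9/50; 4/25+9/50→17/50; 9/50+23/100→41/100; 1/4+17/50→59/100; 41/100+59/100→1. L = 63/25 ≈ 2.5200.
Efficiency = H/L = 2.4813/2.5200 = 98.5%.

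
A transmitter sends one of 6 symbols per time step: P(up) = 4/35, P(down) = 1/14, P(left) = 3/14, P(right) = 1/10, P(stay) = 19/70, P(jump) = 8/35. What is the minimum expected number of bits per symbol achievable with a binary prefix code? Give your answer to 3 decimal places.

2.457 bits/symbol

Repeatedly combine the two least-probable nodes; the expected code length is the sum of the merged weights.
merge 1/14 + 1/10 → 6/35
merge 4/35 + 6/35 → 2/7
merge 3/14 + 8/35 → 31/70
merge 19/70 + 2/7 → 39/70
merge 31/70 + 39/70 → 1
L = 6/35 + 2/7 + 31/70 + 39/70 + 1 = 86/35 ≈ 2.457 bits/symbol.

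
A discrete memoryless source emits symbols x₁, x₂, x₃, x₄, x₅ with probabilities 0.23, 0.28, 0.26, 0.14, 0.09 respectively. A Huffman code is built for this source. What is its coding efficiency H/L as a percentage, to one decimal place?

Entropy H = −Σ p log₂ p ≈ 2.2169 bits.
Huffman merges: 9/100+7/50→23/100; 23/100+23/100→23/50; 13/50+7/25→27/50; 23/50+27/50→1. L = 223/100 ≈ 2.2300.
Efficiency = H/L = 2.2169/2.2300 = 99.4%.

99.4%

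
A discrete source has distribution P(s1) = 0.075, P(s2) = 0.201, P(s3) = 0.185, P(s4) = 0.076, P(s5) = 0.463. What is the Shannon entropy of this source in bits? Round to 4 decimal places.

H = −Σ pᵢ log₂ pᵢ.
−0.075·log₂(0.075) = 0.2803
−0.201·log₂(0.201) = 0.4653
−0.185·log₂(0.185) = 0.4504
−0.076·log₂(0.076) = 0.2826
−0.463·log₂(0.463) = 0.5144
Sum ≈ 1.9928 → 1.9928 bits.

1.9928 bits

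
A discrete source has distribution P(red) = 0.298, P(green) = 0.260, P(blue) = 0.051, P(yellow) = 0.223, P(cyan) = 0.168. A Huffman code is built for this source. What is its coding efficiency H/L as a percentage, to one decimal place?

Entropy H = −Σ p log₂ p ≈ 2.1599 bits.
Huffman merges: 51/1000+21/125→219/1000; 219/1000+223/1000→221/500; 13/50+149/500→279/500; 221/500+279/500→1. L = 2219/1000 ≈ 2.2190.
Efficiency = H/L = 2.1599/2.2190 = 97.3%.

97.3%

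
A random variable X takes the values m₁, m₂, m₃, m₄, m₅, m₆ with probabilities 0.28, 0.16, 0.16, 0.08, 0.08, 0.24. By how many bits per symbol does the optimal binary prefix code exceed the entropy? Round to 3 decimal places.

0.043 bits

Entropy H = −Σ p log₂ p ≈ 2.4374 bits.
Huffman merges: 2/25+2/25→4/25; 4/25+4/25→8/25; 4/25+6/25→2/5; 7/25+8/25→3/5; 2/5+3/5→1. L = 62/25 ≈ 2.4800.
L − H = 2.4800 − 2.4374 = 0.043 bits.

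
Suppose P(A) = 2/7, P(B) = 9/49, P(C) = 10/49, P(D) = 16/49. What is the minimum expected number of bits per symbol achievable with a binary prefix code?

2 bits/symbol

Repeatedly combine the two least-probable nodes; the expected code length is the sum of the merged weights.
merge 9/49 + 10/49 → 19/49
merge 2/7 + 16/49 → 30/49
merge 19/49 + 30/49 → 1
L = 19/49 + 30/49 + 1 = 2 bits/symbol.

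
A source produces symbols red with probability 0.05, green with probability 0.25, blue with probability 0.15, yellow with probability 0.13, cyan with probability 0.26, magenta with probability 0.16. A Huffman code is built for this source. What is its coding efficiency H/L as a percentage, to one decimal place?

97.9%

Entropy H = −Σ p log₂ p ≈ 2.4376 bits.
Huffman merges: 1/20+13/100→9/50; 3/20+4/25→31/100; 9/50+1/4→43/100; 13/50+31/100→57/100; 43/100+57/100→1. L = 249/100 ≈ 2.4900.
Efficiency = H/L = 2.4376/2.4900 = 97.9%.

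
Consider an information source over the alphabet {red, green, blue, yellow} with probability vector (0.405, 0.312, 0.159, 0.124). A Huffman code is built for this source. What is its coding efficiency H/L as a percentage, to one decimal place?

Entropy H = −Σ p log₂ p ≈ 1.8476 bits.
Huffman merges: 31/250+159/1000→283/1000; 283/1000+39/125→119/200; 81/200+119/200→1. L = 939/500 ≈ 1.8780.
Efficiency = H/L = 1.8476/1.8780 = 98.4%.

98.4%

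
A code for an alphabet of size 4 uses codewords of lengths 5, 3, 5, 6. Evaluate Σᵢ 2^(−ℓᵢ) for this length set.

With common denominator 2^6 = 64: Σ 2^(−ℓᵢ) = 2/64 + 8/64 + 2/64 + 1/64 = 13/64 = 0.203125.

0.203125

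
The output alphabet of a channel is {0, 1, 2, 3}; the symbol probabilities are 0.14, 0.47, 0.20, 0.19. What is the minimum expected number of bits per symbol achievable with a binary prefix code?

Repeatedly combine the two least-probable nodes; the expected code length is the sum of the merged weights.
merge 7/50 + 19/100 → 33/100
merge 1/5 + 33/100 → 53/100
merge 47/100 + 53/100 → 1
L = 33/100 + 53/100 + 1 = 93/50 = 1.86 bits/symbol.

1.86 bits/symbol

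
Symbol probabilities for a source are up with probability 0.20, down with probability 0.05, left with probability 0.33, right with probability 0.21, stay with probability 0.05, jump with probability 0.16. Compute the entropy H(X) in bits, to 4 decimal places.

2.3202 bits

H = −Σ pᵢ log₂ pᵢ.
−0.20·log₂(0.20) = 0.4644
−0.05·log₂(0.05) = 0.2161
−0.33·log₂(0.33) = 0.5278
−0.21·log₂(0.21) = 0.4728
−0.05·log₂(0.05) = 0.2161
−0.16·log₂(0.16) = 0.4230
Sum ≈ 2.3202 → 2.3202 bits.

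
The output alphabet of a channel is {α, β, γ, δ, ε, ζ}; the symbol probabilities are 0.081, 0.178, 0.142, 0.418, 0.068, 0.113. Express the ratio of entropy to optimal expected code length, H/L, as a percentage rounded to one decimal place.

Entropy H = −Σ p log₂ p ≈ 2.2820 bits.
Huffman merges: 17/250+81/1000→149/1000; 113/1000+71/500→51/200; 149/1000+89/500→327/1000; 51/200+327/1000→291/500; 209/500+291/500→1. L = 2313/1000 ≈ 2.3130.
Efficiency = H/L = 2.2820/2.3130 = 98.7%.

98.7%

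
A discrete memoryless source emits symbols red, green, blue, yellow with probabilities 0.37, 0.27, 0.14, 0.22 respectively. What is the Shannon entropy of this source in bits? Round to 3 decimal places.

1.918 bits

H = −Σ pᵢ log₂ pᵢ.
−0.37·log₂(0.37) = 0.5307
−0.27·log₂(0.27) = 0.5100
−0.14·log₂(0.14) = 0.3971
−0.22·log₂(0.22) = 0.4806
Sum ≈ 1.9184 → 1.918 bits.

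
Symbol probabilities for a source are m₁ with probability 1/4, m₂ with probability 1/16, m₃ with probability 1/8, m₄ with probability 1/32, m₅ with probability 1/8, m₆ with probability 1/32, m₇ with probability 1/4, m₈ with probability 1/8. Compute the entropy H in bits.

Each probability is a power of 1/2, so log₂(1/p) is an integer.
H = Σ p·log₂(1/p) = 1/4·2 + 1/16·4 + 1/8·3 + 1/32·5 + 1/8·3 + 1/32·5 + 1/4·2 + 1/8·3 = 2.6875 bits.

2.6875 bits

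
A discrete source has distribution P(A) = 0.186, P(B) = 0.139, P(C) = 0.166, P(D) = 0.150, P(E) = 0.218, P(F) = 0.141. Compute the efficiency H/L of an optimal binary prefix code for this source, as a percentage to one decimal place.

98.8%

Entropy H = −Σ p log₂ p ≈ 2.5652 bits.
Huffman merges: 139/1000+141/1000→7/25; 3/20+83/500→79/250; 93/500+109/500→101/250; 7/25+79/250→149/250; 101/250+149/250→1. L = 649/250 ≈ 2.5960.
Efficiency = H/L = 2.5652/2.5960 = 98.8%.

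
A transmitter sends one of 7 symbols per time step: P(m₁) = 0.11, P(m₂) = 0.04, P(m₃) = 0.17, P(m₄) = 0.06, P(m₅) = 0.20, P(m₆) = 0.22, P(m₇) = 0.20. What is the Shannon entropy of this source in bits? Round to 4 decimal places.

H = −Σ pᵢ log₂ pᵢ.
−0.11·log₂(0.11) = 0.3503
−0.04·log₂(0.04) = 0.1858
−0.17·log₂(0.17) = 0.4346
−0.06·log₂(0.06) = 0.2435
−0.20·log₂(0.20) = 0.4644
−0.22·log₂(0.22) = 0.4806
−0.20·log₂(0.20) = 0.4644
Sum ≈ 2.6235 → 2.6235 bits.

2.6235 bits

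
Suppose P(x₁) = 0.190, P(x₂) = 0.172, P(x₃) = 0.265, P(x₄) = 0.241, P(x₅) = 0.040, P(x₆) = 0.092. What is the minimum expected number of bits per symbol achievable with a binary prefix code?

Repeatedly combine the two least-probable nodes; the expected code length is the sum of the merged weights.
merge 1/25 + 23/250 → 33/250
merge 33/250 + 43/250 → 38/125
merge 19/100 + 241/1000 → 431/1000
merge 53/200 + 38/125 → 569/1000
merge 431/1000 + 569/1000 → 1
L = 33/250 + 38/125 + 431/1000 + 569/1000 + 1 = 609/250 = 2.436 bits/symbol.

2.436 bits/symbol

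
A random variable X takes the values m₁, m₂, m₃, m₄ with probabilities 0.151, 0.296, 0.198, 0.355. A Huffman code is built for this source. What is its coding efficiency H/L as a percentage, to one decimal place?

Entropy H = −Σ p log₂ p ≈ 1.9247 bits.
Huffman merges: 151/1000+99/500→349/1000; 37/125+349/1000→129/200; 71/200+129/200→1. L = 997/500 ≈ 1.9940.
Efficiency = H/L = 1.9247/1.9940 = 96.5%.

96.5%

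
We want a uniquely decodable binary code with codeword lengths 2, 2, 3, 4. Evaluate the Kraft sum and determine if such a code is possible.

With common denominator 2^4 = 16: Σ 2^(−ℓᵢ) = 4/16 + 4/16 + 2/16 + 1/16 = 11/16 = 0.6875.
Kraft's inequality requires Σ ≤ 1; here Σ = 0.6875 ≤ 1, so such a prefix code exists.

0.6875; yes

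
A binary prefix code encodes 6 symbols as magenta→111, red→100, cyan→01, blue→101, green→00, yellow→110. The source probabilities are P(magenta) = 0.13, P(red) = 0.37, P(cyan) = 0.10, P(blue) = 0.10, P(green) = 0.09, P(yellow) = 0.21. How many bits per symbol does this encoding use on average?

2.81 bits/symbol

L̄ = Σ pᵢ·ℓᵢ = 0.13·3 + 0.37·3 + 0.10·2 + 0.10·3 + 0.09·2 + 0.21·3 = 2.81 bits/symbol.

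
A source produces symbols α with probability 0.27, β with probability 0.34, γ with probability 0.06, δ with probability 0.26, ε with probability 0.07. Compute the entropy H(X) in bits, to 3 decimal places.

H = −Σ pᵢ log₂ pᵢ.
−0.27·log₂(0.27) = 0.5100
−0.34·log₂(0.34) = 0.5292
−0.06·log₂(0.06) = 0.2435
−0.26·log₂(0.26) = 0.5053
−0.07·log₂(0.07) = 0.2686
Sum ≈ 2.0566 → 2.057 bits.

2.057 bits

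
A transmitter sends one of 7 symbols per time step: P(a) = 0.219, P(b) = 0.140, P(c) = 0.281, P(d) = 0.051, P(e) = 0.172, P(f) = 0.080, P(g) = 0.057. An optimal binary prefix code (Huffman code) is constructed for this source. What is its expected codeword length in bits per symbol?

Repeatedly combine the two least-probable nodes; the expected code length is the sum of the merged weights.
merge 51/1000 + 57/1000 → 27/250
merge 2/25 + 27/250 → 47/250
merge 7/50 + 43/250 → 39/125
merge 47/250 + 219/1000 → 407/1000
merge 281/1000 + 39/125 → 593/1000
merge 407/1000 + 593/1000 → 1
L = 27/250 + 47/250 + 39/125 + 407/1000 + 593/1000 + 1 = 326/125 = 2.608 bits/symbol.

2.608 bits/symbol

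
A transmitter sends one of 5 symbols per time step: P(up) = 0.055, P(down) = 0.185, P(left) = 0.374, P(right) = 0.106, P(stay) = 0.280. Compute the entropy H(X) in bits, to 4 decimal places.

2.0686 bits

H = −Σ pᵢ log₂ pᵢ.
−0.055·log₂(0.055) = 0.2301
−0.185·log₂(0.185) = 0.4504
−0.374·log₂(0.374) = 0.5307
−0.106·log₂(0.106) = 0.3432
−0.280·log₂(0.280) = 0.5142
Sum ≈ 2.0686 → 2.0686 bits.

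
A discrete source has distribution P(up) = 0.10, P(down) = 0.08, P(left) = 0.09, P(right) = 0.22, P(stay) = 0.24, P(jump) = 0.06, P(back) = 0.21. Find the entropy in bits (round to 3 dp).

2.627 bits

H = −Σ pᵢ log₂ pᵢ.
−0.10·log₂(0.10) = 0.3322
−0.08·log₂(0.08) = 0.2915
−0.09·log₂(0.09) = 0.3127
−0.22·log₂(0.22) = 0.4806
−0.24·log₂(0.24) = 0.4941
−0.06·log₂(0.06) = 0.2435
−0.21·log₂(0.21) = 0.4728
Sum ≈ 2.6274 → 2.627 bits.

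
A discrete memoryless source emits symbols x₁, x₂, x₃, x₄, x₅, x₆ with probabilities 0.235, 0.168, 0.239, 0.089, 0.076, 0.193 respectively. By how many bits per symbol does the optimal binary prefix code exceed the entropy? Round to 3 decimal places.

Entropy H = −Σ p log₂ p ≈ 2.4681 bits.
Huffman merges: 19/250+89/1000→33/200; 33/200+21/125→333/1000; 193/1000+47/200→107/250; 239/1000+333/1000→143/250; 107/250+143/250→1. L = 1249/500 ≈ 2.4980.
L − H = 2.4980 − 2.4681 = 0.030 bits.

0.030 bits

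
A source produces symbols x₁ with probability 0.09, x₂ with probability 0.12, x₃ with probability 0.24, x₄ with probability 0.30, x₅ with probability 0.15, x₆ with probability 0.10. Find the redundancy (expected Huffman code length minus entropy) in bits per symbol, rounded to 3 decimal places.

Entropy H = −Σ p log₂ p ≈ 2.4377 bits.
Huffman merges: 9/100+1/10→19/100; 3/25+3/20→27/100; 19/100+6/25→43/100; 27/100+3/10→57/100; 43/100+57/100→1. L = 123/50 ≈ 2.4600.
L − H = 2.4600 − 2.4377 = 0.022 bits.

0.022 bits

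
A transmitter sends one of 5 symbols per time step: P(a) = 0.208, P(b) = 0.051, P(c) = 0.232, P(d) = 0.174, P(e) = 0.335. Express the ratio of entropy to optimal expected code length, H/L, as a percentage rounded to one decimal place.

96.5%

Entropy H = −Σ p log₂ p ≈ 2.1467 bits.
Huffman merges: 51/1000+87/500→9/40; 26/125+9/40→433/1000; 29/125+67/200→567/1000; 433/1000+567/1000→1. L = 89/40 ≈ 2.2250.
Efficiency = H/L = 2.1467/2.2250 = 96.5%.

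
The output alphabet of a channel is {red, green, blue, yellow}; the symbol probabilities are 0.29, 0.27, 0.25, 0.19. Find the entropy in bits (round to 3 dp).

1.983 bits

H = −Σ pᵢ log₂ pᵢ.
−0.29·log₂(0.29) = 0.5179
−0.27·log₂(0.27) = 0.5100
−0.25·log₂(0.25) = 0.5000
−0.19·log₂(0.19) = 0.4552
Sum ≈ 1.9832 → 1.983 bits.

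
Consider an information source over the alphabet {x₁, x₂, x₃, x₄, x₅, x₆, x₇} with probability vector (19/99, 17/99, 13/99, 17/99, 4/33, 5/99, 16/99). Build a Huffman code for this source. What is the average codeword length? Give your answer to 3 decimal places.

Repeatedly combine the two least-probable nodes; the expected code length is the sum of the merged weights.
merge 5/99 + 4/33 → 17/99
merge 13/99 + 16/99 → 29/99
merge 17/99 + 17/99 → 34/99
merge 17/99 + 19/99 → 4/11
merge 29/99 + 34/99 → 7/11
merge 4/11 + 7/11 → 1
L = 17/99 + 29/99 + 34/99 + 4/11 + 7/11 + 1 = 278/99 ≈ 2.808 bits/symbol.

2.808 bits/symbol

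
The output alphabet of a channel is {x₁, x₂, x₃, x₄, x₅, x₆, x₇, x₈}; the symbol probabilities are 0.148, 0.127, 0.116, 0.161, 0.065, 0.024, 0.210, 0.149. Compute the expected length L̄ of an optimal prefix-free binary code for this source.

Repeatedly combine the two least-probable nodes; the expected code length is the sum of the merged weights.
merge 3/125 + 13/200 → 89/1000
merge 89/1000 + 29/250 → 41/200
merge 127/1000 + 37/250 → 11/40
merge 149/1000 + 161/1000 → 31/100
merge 41/200 + 21/100 → 83/200
merge 11/40 + 31/100 → 117/200
merge 83/200 + 117/200 → 1
L = 89/1000 + 41/200 + 11/40 + 31/100 + 83/200 + 117/200 + 1 = 2879/1000 = 2.879 bits/symbol.

2.879 bits/symbol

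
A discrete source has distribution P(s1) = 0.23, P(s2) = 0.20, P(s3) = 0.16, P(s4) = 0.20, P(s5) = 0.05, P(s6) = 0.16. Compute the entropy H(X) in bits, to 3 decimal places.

2.479 bits

H = −Σ pᵢ log₂ pᵢ.
−0.23·log₂(0.23) = 0.4877
−0.20·log₂(0.20) = 0.4644
−0.16·log₂(0.16) = 0.4230
−0.20·log₂(0.20) = 0.4644
−0.05·log₂(0.05) = 0.2161
−0.16·log₂(0.16) = 0.4230
Sum ≈ 2.4786 → 2.479 bits.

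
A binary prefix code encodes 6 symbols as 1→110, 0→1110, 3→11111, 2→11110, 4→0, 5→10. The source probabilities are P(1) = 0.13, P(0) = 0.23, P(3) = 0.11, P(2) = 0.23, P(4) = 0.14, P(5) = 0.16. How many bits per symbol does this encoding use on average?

3.47 bits/symbol

L̄ = Σ pᵢ·ℓᵢ = 0.13·3 + 0.23·4 + 0.11·5 + 0.23·5 + 0.14·1 + 0.16·2 = 3.47 bits/symbol.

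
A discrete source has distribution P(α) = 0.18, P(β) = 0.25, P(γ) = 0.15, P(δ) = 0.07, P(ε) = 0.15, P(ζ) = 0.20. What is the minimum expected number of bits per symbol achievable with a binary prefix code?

2.55 bits/symbol

Repeatedly combine the two least-probable nodes; the expected code length is the sum of the merged weights.
merge 7/100 + 3/20 → 11/50
merge 3/20 + 9/50 → 33/100
merge 1/5 + 11/50 → 21/50
merge 1/4 + 33/100 → 29/50
merge 21/50 + 29/50 → 1
L = 11/50 + 33/100 + 21/50 + 29/50 + 1 = 51/20 = 2.55 bits/symbol.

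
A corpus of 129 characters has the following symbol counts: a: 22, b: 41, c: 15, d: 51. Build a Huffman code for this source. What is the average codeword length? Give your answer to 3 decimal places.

Probabilities are the counts divided by 129.
Repeatedly combine the two least-probable nodes; the expected code length is the sum of the merged weights.
merge 5/43 + 22/129 → 37/129
merge 37/129 + 41/129 → 26/43
merge 17/43 + 26/43 → 1
L = 37/129 + 26/43 + 1 = 244/129 ≈ 1.891 bits/symbol.

1.891 bits/symbol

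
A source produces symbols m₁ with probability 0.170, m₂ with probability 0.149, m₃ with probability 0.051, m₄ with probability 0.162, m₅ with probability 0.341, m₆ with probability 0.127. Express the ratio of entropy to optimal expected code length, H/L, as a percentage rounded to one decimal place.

96.2%

Entropy H = −Σ p log₂ p ≈ 2.3956 bits.
Huffman merges: 51/1000+127/1000→89/500; 149/1000+81/500→311/1000; 17/100+89/500→87/250; 311/1000+341/1000→163/250; 87/250+163/250→1. L = 2489/1000 ≈ 2.4890.
Efficiency = H/L = 2.3956/2.4890 = 96.2%.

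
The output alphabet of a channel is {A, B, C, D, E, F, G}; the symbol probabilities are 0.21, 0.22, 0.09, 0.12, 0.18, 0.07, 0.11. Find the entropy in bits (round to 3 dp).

H = −Σ pᵢ log₂ pᵢ.
−0.21·log₂(0.21) = 0.4728
−0.22·log₂(0.22) = 0.4806
−0.09·log₂(0.09) = 0.3127
−0.12·log₂(0.12) = 0.3671
−0.18·log₂(0.18) = 0.4453
−0.07·log₂(0.07) = 0.2686
−0.11·log₂(0.11) = 0.3503
Sum ≈ 2.6973 → 2.697 bits.

2.697 bits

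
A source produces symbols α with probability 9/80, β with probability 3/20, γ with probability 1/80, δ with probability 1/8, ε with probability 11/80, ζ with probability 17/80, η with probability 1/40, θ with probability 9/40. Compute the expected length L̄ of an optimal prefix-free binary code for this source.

Repeatedly combine the two least-probable nodes; the expected code length is the sum of the merged weights.
merge 1/80 + 1/40 → 3/80
merge 3/80 + 9/80 → 3/20
merge 1/8 + 11/80 → 21/80
merge 3/20 + 3/20 → 3/10
merge 17/80 + 9/40 → 7/16
merge 21/80 + 3/10 → 9/16
merge 7/16 + 9/16 → 1
L = 3/80 + 3/20 + 21/80 + 3/10 + 7/16 + 9/16 + 1 = 11/4 = 2.75 bits/symbol.

2.75 bits/symbol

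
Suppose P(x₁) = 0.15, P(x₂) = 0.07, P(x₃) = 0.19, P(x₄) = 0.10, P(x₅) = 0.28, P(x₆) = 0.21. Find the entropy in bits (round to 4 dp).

H = −Σ pᵢ log₂ pᵢ.
−0.15·log₂(0.15) = 0.4105
−0.07·log₂(0.07) = 0.2686
−0.19·log₂(0.19) = 0.4552
−0.10·log₂(0.10) = 0.3322
−0.28·log₂(0.28) = 0.5142
−0.21·log₂(0.21) = 0.4728
Sum ≈ 2.4536 → 2.4536 bits.

2.4536 bits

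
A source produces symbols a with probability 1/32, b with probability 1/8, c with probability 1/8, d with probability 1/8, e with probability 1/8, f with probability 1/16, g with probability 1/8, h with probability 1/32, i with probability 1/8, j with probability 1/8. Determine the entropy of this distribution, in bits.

Each probability is a power of 1/2, so log₂(1/p) is an integer.
H = Σ p·log₂(1/p) = 1/32·5 + 1/8·3 + 1/8·3 + 1/8·3 + 1/8·3 + 1/16·4 + 1/8·3 + 1/32·5 + 1/8·3 + 1/8·3 = 3.1875 bits.

3.1875 bits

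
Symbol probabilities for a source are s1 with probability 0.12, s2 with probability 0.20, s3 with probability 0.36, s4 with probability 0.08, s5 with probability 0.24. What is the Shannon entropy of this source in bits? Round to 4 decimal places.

2.1477 bits

H = −Σ pᵢ log₂ pᵢ.
−0.12·log₂(0.12) = 0.3671
−0.20·log₂(0.20) = 0.4644
−0.36·log₂(0.36) = 0.5306
−0.08·log₂(0.08) = 0.2915
−0.24·log₂(0.24) = 0.4941
Sum ≈ 2.1477 → 2.1477 bits.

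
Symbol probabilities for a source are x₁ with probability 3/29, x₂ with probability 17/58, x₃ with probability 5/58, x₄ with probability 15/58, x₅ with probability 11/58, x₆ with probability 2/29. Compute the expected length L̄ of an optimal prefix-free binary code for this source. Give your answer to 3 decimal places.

Repeatedly combine the two least-probable nodes; the expected code length is the sum of the merged weights.
merge 2/29 + 5/58 → 9/58
merge 3/29 + 9/58 → 15/58
merge 11/58 + 15/58 → 13/29
merge 15/58 + 17/58 → 16/29
merge 13/29 + 16/29 → 1
L = 9/58 + 15/58 + 13/29 + 16/29 + 1 = 70/29 ≈ 2.414 bits/symbol.

2.414 bits/symbol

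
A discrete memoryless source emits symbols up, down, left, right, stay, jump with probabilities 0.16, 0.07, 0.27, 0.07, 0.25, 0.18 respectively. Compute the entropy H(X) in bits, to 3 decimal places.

H = −Σ pᵢ log₂ pᵢ.
−0.16·log₂(0.16) = 0.4230
−0.07·log₂(0.07) = 0.2686
−0.27·log₂(0.27) = 0.5100
−0.07·log₂(0.07) = 0.2686
−0.25·log₂(0.25) = 0.5000
−0.18·log₂(0.18) = 0.4453
Sum ≈ 2.4155 → 2.415 bits.

2.415 bits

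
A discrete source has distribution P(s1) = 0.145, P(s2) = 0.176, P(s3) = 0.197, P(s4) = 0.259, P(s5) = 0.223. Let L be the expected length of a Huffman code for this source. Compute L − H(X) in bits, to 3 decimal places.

0.027 bits

Entropy H = −Σ p log₂ p ≈ 2.2943 bits.
Huffman merges: 29/200+22/125→321/1000; 197/1000+223/1000→21/50; 259/1000+321/1000→29/50; 21/50+29/50→1. L = 2321/1000 ≈ 2.3210.
L − H = 2.3210 − 2.2943 = 0.027 bits.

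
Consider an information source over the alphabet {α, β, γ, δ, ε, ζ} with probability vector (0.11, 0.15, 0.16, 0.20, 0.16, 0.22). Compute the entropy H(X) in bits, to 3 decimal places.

H = −Σ pᵢ log₂ pᵢ.
−0.11·log₂(0.11) = 0.3503
−0.15·log₂(0.15) = 0.4105
−0.16·log₂(0.16) = 0.4230
−0.20·log₂(0.20) = 0.4644
−0.16·log₂(0.16) = 0.4230
−0.22·log₂(0.22) = 0.4806
Sum ≈ 2.5518 → 2.552 bits.

2.552 bits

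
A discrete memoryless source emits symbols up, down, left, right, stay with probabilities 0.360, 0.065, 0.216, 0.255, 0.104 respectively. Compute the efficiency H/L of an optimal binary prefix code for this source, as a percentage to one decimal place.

97.1%

Entropy H = −Σ p log₂ p ≈ 2.1068 bits.
Huffman merges: 13/200+13/125→169/1000; 169/1000+27/125→77/200; 51/200+9/25→123/200; 77/200+123/200→1. L = 2169/1000 ≈ 2.1690.
Efficiency = H/L = 2.1068/2.1690 = 97.1%.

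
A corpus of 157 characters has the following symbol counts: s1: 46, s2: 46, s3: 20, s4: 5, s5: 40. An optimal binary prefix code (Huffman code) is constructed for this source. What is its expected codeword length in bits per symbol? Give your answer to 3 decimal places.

Probabilities are the counts divided by 157.
Repeatedly combine the two least-probable nodes; the expected code length is the sum of the merged weights.
merge 5/157 + 20/157 → 25/157
merge 25/157 + 40/157 → 65/157
merge 46/157 + 46/157 → 92/157
merge 65/157 + 92/157 → 1
L = 25/157 + 65/157 + 92/157 + 1 = 339/157 ≈ 2.159 bits/symbol.

2.159 bits/symbol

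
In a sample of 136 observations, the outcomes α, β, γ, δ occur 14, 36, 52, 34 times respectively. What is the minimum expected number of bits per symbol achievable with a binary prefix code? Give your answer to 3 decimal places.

1.971 bits/symbol

Probabilities are the counts divided by 136.
Repeatedly combine the two least-probable nodes; the expected code length is the sum of the merged weights.
merge 7/68 + 1/4 → 6/17
merge 9/34 + 6/17 → 21/34
merge 13/34 + 21/34 → 1
L = 6/17 + 21/34 + 1 = 67/34 ≈ 1.971 bits/symbol.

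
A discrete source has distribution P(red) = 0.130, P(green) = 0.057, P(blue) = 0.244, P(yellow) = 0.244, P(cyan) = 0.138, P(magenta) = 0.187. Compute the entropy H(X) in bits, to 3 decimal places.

H = −Σ pᵢ log₂ pᵢ.
−0.130·log₂(0.130) = 0.3826
−0.057·log₂(0.057) = 0.2356
−0.244·log₂(0.244) = 0.4966
−0.244·log₂(0.244) = 0.4966
−0.138·log₂(0.138) = 0.3943
−0.187·log₂(0.187) = 0.4523
Sum ≈ 2.4580 → 2.458 bits.

2.458 bits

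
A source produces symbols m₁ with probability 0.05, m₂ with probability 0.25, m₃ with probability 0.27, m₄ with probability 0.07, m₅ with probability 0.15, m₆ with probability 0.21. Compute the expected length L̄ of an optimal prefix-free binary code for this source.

Repeatedly combine the two least-probable nodes; the expected code length is the sum of the merged weights.
merge 1/20 + 7/100 → 3/25
merge 3/25 + 3/20 → 27/100
merge 21/100 + 1/4 → 23/50
merge 27/100 + 27/100 → 27/50
merge 23/50 + 27/50 → 1
L = 3/25 + 27/100 + 23/50 + 27/50 + 1 = 239/100 = 2.39 bits/symbol.

2.39 bits/symbol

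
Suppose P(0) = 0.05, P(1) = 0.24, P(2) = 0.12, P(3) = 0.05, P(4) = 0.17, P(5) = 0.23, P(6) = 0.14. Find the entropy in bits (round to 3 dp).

2.613 bits

H = −Σ pᵢ log₂ pᵢ.
−0.05·log₂(0.05) = 0.2161
−0.24·log₂(0.24) = 0.4941
−0.12·log₂(0.12) = 0.3671
−0.05·log₂(0.05) = 0.2161
−0.17·log₂(0.17) = 0.4346
−0.23·log₂(0.23) = 0.4877
−0.14·log₂(0.14) = 0.3971
Sum ≈ 2.6128 → 2.613 bits.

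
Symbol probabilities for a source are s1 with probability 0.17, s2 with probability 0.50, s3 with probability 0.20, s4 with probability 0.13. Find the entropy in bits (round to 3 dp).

H = −Σ pᵢ log₂ pᵢ.
−0.17·log₂(0.17) = 0.4346
−0.50·log₂(0.50) = 0.5000
−0.20·log₂(0.20) = 0.4644
−0.13·log₂(0.13) = 0.3826
Sum ≈ 1.7816 → 1.782 bits.

1.782 bits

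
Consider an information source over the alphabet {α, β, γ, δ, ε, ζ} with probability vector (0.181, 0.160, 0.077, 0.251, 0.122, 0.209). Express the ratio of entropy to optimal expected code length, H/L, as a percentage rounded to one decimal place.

Entropy H = −Σ p log₂ p ≈ 2.4970 bits.
Huffman merges: 77/1000+61/500→199/1000; 4/25+181/1000→341/1000; 199/1000+209/1000→51/125; 251/1000+341/1000→74/125; 51/125+74/125→1. L = 127/50 ≈ 2.5400.
Efficiency = H/L = 2.4970/2.5400 = 98.3%.

98.3%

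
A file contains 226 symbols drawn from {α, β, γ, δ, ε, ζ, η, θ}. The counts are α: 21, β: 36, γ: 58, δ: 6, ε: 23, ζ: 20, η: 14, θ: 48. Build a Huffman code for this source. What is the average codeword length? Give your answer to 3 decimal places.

2.796 bits/symbol

Probabilities are the counts divided by 226.
Repeatedly combine the two least-probable nodes; the expected code length is the sum of the merged weights.
merge 3/113 + 7/113 → 10/113
merge 10/113 + 10/113 → 20/113
merge 21/226 + 23/226 → 22/113
merge 18/113 + 20/113 → 38/113
merge 22/113 + 24/113 → 46/113
merge 29/113 + 38/113 → 67/113
merge 46/113 + 67/113 → 1
L = 10/113 + 20/113 + 22/113 + 38/113 + 46/113 + 67/113 + 1 = 316/113 ≈ 2.796 bits/symbol.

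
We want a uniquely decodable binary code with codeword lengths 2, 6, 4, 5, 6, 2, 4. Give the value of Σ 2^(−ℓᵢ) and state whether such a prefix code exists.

0.6875; yes

With common denominator 2^6 = 64: Σ 2^(−ℓᵢ) = 16/64 + 1/64 + 4/64 + 2/64 + 1/64 + 16/64 + 4/64 = 44/64 = 0.6875.
Kraft's inequality requires Σ ≤ 1; here Σ = 0.6875 ≤ 1, so such a prefix code exists.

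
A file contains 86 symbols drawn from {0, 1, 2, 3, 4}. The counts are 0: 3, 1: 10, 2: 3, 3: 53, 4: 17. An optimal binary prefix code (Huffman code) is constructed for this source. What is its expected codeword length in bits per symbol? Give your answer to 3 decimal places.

Probabilities are the counts divided by 86.
Repeatedly combine the two least-probable nodes; the expected code length is the sum of the merged weights.
merge 3/86 + 3/86 → 3/43
merge 3/43 + 5/43 → 8/43
merge 8/43 + 17/86 → 33/86
merge 33/86 + 53/86 → 1
L = 3/43 + 8/43 + 33/86 + 1 = 141/86 ≈ 1.640 bits/symbol.

1.640 bits/symbol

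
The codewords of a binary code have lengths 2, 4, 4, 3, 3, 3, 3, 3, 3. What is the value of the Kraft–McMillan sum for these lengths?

1.125

With common denominator 2^4 = 16: Σ 2^(−ℓᵢ) = 4/16 + 1/16 + 1/16 + 2/16 + 2/16 + 2/16 + 2/16 + 2/16 + 2/16 = 18/16 = 1.125.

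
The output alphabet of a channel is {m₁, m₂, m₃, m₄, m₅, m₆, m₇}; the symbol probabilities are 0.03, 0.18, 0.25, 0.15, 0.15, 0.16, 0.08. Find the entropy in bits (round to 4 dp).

2.6327 bits

H = −Σ pᵢ log₂ pᵢ.
−0.03·log₂(0.03) = 0.1518
−0.18·log₂(0.18) = 0.4453
−0.25·log₂(0.25) = 0.5000
−0.15·log₂(0.15) = 0.4105
−0.15·log₂(0.15) = 0.4105
−0.16·log₂(0.16) = 0.4230
−0.08·log₂(0.08) = 0.2915
Sum ≈ 2.6327 → 2.6327 bits.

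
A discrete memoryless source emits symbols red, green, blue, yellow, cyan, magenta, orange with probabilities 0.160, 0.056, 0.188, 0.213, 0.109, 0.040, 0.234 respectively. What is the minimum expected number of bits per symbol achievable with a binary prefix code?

Repeatedly combine the two least-probable nodes; the expected code length is the sum of the merged weights.
merge 1/25 + 7/125 → 12/125
merge 12/125 + 109/1000 → 41/200
merge 4/25 + 47/250 → 87/250
merge 41/200 + 213/1000 → 209/500
merge 117/500 + 87/250 → 291/500
merge 209/500 + 291/500 → 1
L = 12/125 + 41/200 + 87/250 + 209/500 + 291/500 + 1 = 2649/1000 = 2.649 bits/symbol.

2.649 bits/symbol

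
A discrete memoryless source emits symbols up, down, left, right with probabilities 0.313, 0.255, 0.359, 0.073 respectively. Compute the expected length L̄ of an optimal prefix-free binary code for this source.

Repeatedly combine the two least-probable nodes; the expected code length is the sum of the merged weights.
merge 73/1000 + 51/200 → 41/125
merge 313/1000 + 41/125 → 641/1000
merge 359/1000 + 641/1000 → 1
L = 41/125 + 641/1000 + 1 = 1969/1000 = 1.969 bits/symbol.

1.969 bits/symbol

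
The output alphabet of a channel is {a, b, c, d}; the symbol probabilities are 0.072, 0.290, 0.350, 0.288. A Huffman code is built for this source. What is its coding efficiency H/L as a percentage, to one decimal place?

Entropy H = −Σ p log₂ p ≈ 1.8385 bits.
Huffman merges: 9/125+36/125→9/25; 29/100+7/20→16/25; 9/25+16/25→1. L = 2 ≈ 2.0000.
Efficiency = H/L = 1.8385/2.0000 = 91.9%.

91.9%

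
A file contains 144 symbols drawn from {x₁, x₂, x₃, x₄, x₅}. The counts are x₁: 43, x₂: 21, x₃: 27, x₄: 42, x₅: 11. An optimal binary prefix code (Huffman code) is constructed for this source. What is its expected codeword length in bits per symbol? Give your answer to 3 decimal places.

Probabilities are the counts divided by 144.
Repeatedly combine the two least-probable nodes; the expected code length is the sum of the merged weights.
merge 11/144 + 7/48 → 2/9
merge 3/16 + 2/9 → 59/144
merge 7/24 + 43/144 → 85/144
merge 59/144 + 85/144 → 1
L = 2/9 + 59/144 + 85/144 + 1 = 20/9 ≈ 2.222 bits/symbol.

2.222 bits/symbol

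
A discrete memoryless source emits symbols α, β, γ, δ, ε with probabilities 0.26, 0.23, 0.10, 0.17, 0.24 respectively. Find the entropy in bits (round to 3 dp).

H = −Σ pᵢ log₂ pᵢ.
−0.26·log₂(0.26) = 0.5053
−0.23·log₂(0.23) = 0.4877
−0.10·log₂(0.10) = 0.3322
−0.17·log₂(0.17) = 0.4346
−0.24·log₂(0.24) = 0.4941
Sum ≈ 2.2539 → 2.254 bits.

2.254 bits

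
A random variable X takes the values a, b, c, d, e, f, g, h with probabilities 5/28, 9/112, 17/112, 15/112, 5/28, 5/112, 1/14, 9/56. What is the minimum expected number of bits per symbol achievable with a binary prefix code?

Repeatedly combine the two least-probable nodes; the expected code length is the sum of the merged weights.
merge 5/112 + 1/14 → 13/112
merge 9/112 + 13/112 → 11/56
merge 15/112 + 17/112 → 2/7
merge 9/56 + 5/28 → 19/56
merge 5/28 + 11/56 → 3/8
merge 2/7 + 19/56 → 5/8
merge 3/8 + 5/8 → 1
L = 13/112 + 11/56 + 2/7 + 19/56 + 3/8 + 5/8 + 1 = 47/16 = 2.9375 bits/symbol.

2.9375 bits/symbol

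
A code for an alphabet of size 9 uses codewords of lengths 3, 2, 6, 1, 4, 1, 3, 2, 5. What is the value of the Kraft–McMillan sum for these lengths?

1.859375

With common denominator 2^6 = 64: Σ 2^(−ℓᵢ) = 8/64 + 16/64 + 1/64 + 32/64 + 4/64 + 32/64 + 8/64 + 16/64 + 2/64 = 119/64 = 1.859375.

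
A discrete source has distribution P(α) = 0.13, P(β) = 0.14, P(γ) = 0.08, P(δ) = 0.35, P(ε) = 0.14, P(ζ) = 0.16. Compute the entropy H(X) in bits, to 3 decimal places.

H = −Σ pᵢ log₂ pᵢ.
−0.13·log₂(0.13) = 0.3826
−0.14·log₂(0.14) = 0.3971
−0.08·log₂(0.08) = 0.2915
−0.35·log₂(0.35) = 0.5301
−0.14·log₂(0.14) = 0.3971
−0.16·log₂(0.16) = 0.4230
Sum ≈ 2.4215 → 2.421 bits.

2.421 bits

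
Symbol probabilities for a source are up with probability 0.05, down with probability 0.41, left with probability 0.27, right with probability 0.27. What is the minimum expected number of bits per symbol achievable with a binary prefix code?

Repeatedly combine the two least-probable nodes; the expected code length is the sum of the merged weights.
merge 1/20 + 27/100 → 8/25
merge 27/100 + 8/25 → 59/100
merge 41/100 + 59/100 → 1
L = 8/25 + 59/100 + 1 = 191/100 = 1.91 bits/symbol.

1.91 bits/symbol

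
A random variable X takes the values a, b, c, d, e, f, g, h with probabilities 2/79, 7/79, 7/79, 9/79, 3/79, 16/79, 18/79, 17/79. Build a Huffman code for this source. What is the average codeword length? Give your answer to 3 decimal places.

Repeatedly combine the two least-probable nodes; the expected code length is the sum of the merged weights.
merge 2/79 + 3/79 → 5/79
merge 5/79 + 7/79 → 12/79
merge 7/79 + 9/79 → 16/79
merge 12/79 + 16/79 → 28/79
merge 16/79 + 17/79 → 33/79
merge 18/79 + 28/79 → 46/79
merge 33/79 + 46/79 → 1
L = 5/79 + 12/79 + 16/79 + 28/79 + 33/79 + 46/79 + 1 = 219/79 ≈ 2.772 bits/symbol.

2.772 bits/symbol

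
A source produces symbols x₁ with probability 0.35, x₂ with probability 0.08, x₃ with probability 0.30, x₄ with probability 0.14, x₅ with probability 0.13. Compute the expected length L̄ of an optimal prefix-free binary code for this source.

Repeatedly combine the two least-probable nodes; the expected code length is the sum of the merged weights.
merge 2/25 + 13/100 → 21/100
merge 7/50 + 21/100 → 7/20
merge 3/10 + 7/20 → 13/20
merge 7/20 + 13/20 → 1
L = 21/100 + 7/20 + 13/20 + 1 = 221/100 = 2.21 bits/symbol.

2.21 bits/symbol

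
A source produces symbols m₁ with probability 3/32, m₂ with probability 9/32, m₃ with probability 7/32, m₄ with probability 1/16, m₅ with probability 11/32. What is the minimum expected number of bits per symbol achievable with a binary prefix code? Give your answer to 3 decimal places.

2.156 bits/symbol

Repeatedly combine the two least-probable nodes; the expected code length is the sum of the merged weights.
merge 1/16 + 3/32 → 5/32
merge 5/32 + 7/32 → 3/8
merge 9/32 + 11/32 → 5/8
merge 3/8 + 5/8 → 1
L = 5/32 + 3/8 + 5/8 + 1 = 69/32 ≈ 2.156 bits/symbol.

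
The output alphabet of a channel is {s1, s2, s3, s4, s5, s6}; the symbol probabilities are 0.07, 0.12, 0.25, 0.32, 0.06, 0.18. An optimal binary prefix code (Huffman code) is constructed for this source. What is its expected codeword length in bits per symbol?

2.38 bits/symbol

Repeatedly combine the two least-probable nodes; the expected code length is the sum of the merged weights.
merge 3/50 + 7/100 → 13/100
merge 3/25 + 13/100 → 1/4
merge 9/50 + 1/4 → 43/100
merge 1/4 + 8/25 → 57/100
merge 43/100 + 57/100 → 1
L = 13/100 + 1/4 + 43/100 + 57/100 + 1 = 119/50 = 2.38 bits/symbol.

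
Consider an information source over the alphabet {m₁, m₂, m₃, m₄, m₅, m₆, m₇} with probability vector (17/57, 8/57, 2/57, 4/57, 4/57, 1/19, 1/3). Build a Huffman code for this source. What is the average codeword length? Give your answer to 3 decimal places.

2.456 bits/symbol

Repeatedly combine the two least-probable nodes; the expected code length is the sum of the merged weights.
merge 2/57 + 1/19 → 5/57
merge 4/57 + 4/57 → 8/57
merge 5/57 + 8/57 → 13/57
merge 8/57 + 13/57 → 7/19
merge 17/57 + 1/3 → 12/19
merge 7/19 + 12/19 → 1
L = 5/57 + 8/57 + 13/57 + 7/19 + 12/19 + 1 = 140/57 ≈ 2.456 bits/symbol.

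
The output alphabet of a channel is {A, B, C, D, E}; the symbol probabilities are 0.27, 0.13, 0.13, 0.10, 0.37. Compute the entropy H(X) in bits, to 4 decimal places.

2.1382 bits

H = −Σ pᵢ log₂ pᵢ.
−0.27·log₂(0.27) = 0.5100
−0.13·log₂(0.13) = 0.3826
−0.13·log₂(0.13) = 0.3826
−0.10·log₂(0.10) = 0.3322
−0.37·log₂(0.37) = 0.5307
Sum ≈ 2.1382 → 2.1382 bits.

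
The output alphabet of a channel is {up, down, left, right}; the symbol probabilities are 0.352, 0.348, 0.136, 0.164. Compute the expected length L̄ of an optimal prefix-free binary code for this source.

1.948 bits/symbol

Repeatedly combine the two least-probable nodes; the expected code length is the sum of the merged weights.
merge 17/125 + 41/250 → 3/10
merge 3/10 + 87/250 → 81/125
merge 44/125 + 81/125 → 1
L = 3/10 + 81/125 + 1 = 487/250 = 1.948 bits/symbol.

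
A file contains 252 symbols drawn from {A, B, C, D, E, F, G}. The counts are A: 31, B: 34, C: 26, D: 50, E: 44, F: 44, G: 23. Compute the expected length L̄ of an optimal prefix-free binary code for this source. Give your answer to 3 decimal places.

Probabilities are the counts divided by 252.
Repeatedly combine the two least-probable nodes; the expected code length is the sum of the merged weights.
merge 23/252 + 13/126 → 7/36
merge 31/252 + 17/126 → 65/252
merge 11/63 + 11/63 → 22/63
merge 7/36 + 25/126 → 11/28
merge 65/252 + 22/63 → 17/28
merge 11/28 + 17/28 → 1
L = 7/36 + 65/252 + 22/63 + 11/28 + 17/28 + 1 = 353/126 ≈ 2.802 bits/symbol.

2.802 bits/symbol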